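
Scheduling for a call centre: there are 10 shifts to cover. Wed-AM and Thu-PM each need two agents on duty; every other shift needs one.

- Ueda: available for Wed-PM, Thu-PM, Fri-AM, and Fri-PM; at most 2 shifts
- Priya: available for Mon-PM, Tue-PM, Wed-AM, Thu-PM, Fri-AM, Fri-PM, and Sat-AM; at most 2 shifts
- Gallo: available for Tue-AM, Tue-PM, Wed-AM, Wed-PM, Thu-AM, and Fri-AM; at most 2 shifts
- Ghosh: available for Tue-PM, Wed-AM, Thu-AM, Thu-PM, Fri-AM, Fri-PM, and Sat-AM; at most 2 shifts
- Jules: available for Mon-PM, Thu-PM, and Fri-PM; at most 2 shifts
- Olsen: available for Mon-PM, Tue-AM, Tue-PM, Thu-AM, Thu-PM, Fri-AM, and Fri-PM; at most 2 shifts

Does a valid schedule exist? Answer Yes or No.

One valid schedule: Mon-PM→Priya, Tue-AM→Gallo, Tue-PM→Olsen, Wed-AM→Gallo+Ghosh, Wed-PM→Ueda, Thu-AM→Ghosh, Thu-PM→Jules+Olsen, Fri-AM→Ueda, Fri-PM→Jules, Sat-AM→Priya.
Loads: Ueda 2/2, Priya 2/2, Gallo 2/2, Ghosh 2/2, Jules 2/2, Olsen 2/2 — all within limits.

Yes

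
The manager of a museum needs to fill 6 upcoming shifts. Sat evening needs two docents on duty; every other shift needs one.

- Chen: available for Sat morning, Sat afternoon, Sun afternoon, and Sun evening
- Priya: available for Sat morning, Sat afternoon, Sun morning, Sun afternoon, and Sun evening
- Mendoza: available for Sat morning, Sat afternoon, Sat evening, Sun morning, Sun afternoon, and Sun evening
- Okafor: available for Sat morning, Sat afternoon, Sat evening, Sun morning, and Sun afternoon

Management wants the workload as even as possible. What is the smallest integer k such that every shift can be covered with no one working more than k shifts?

With 4 docents and 7 worker-slots to fill, someone must work at least ⌈7/4⌉ = 2 shifts, so k ≥ 2.
k = 2 works: Sat morning→Chen, Sat afternoon→Priya, Sat evening→Mendoza+Okafor, Sun morning→Priya, Sun afternoon→Mendoza, Sun evening→Chen.
Loads: Chen 2, Priya 2, Mendoza 2, Okafor 1 — all ≤ 2.

2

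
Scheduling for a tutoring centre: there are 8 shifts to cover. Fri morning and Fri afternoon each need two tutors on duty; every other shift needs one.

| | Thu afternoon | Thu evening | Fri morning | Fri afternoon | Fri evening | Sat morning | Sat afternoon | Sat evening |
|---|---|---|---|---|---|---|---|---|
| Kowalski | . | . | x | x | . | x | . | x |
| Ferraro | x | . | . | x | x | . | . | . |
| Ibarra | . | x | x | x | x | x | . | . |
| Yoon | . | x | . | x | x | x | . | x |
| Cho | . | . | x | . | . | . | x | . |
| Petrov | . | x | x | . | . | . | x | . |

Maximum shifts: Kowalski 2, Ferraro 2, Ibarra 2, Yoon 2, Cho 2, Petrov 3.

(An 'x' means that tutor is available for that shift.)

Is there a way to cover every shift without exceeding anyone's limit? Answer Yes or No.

Thu afternoon can only be covered by Ferraro, so that assignment is forced.
One valid schedule: Thu afternoon→Ferraro, Thu evening→Ibarra, Fri morning→Cho+Petrov, Fri afternoon→Ibarra+Yoon, Fri evening→Ferraro, Sat morning→Kowalski, Sat afternoon→Cho, Sat evening→Kowalski.
Loads: Kowalski 2/2, Ferraro 2/2, Ibarra 2/2, Yoon 1/2, Cho 2/2, Petrov 1/3 — all within limits.

Yes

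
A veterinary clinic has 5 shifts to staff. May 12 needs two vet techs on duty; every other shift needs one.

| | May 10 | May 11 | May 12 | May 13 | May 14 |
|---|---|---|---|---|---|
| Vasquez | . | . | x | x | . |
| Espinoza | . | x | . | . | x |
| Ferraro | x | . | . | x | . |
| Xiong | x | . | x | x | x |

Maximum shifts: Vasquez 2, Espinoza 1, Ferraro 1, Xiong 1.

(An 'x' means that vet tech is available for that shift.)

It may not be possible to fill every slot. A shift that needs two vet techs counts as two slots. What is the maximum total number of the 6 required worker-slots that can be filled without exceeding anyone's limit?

5

Total capacity across all vet techs is 2+1+1+1 = 5, and 6 slots are needed, so at most 5 can be filled.
An assignment achieving 5: May 10→Ferraro, May 11→Espinoza, May 12→Vasquez+Xiong, May 13→Vasquez.
Loads: Vasquez 2/2, Espinoza 1/1, Ferraro 1/1, Xiong 1/1.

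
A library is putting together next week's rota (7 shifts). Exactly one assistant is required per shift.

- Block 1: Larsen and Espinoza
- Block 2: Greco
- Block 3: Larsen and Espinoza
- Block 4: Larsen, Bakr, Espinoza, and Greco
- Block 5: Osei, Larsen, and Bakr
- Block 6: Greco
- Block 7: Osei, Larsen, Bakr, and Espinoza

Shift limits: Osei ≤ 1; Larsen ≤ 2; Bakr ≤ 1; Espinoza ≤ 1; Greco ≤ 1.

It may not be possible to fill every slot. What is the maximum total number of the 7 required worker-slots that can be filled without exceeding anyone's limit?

Total capacity across all assistants is 1+2+1+1+1 = 6, and 7 slots are needed, so at most 6 can be filled.
An assignment achieving 6: Block 1→Larsen, Block 2→Greco, Block 3→Larsen, Block 4→Bakr, Block 5→Osei, Block 7→Espinoza.
Loads: Osei 1/1, Larsen 2/2, Bakr 1/1, Espinoza 1/1, Greco 1/1.

6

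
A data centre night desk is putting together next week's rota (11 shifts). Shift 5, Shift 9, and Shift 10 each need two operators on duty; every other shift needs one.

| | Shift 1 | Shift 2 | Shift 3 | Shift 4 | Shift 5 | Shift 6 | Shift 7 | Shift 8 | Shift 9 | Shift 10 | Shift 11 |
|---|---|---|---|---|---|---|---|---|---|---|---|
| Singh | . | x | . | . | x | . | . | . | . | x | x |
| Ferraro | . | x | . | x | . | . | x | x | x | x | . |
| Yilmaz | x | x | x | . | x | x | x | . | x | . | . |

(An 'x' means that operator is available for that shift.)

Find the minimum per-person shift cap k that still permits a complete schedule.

With 3 operators and 14 worker-slots to fill, someone must work at least ⌈14/3⌉ = 5 shifts, so k ≥ 5.
k = 5 works: Shift 1→Yilmaz, Shift 2→Singh, Shift 3→Yilmaz, Shift 4→Ferraro, Shift 5→Singh+Yilmaz, Shift 6→Yilmaz, Shift 7→Ferraro, Shift 8→Ferraro, Shift 9→Ferraro+Yilmaz, Shift 10→Singh+Ferraro, Shift 11→Singh.
Loads: Singh 4, Ferraro 5, Yilmaz 5 — all ≤ 5.

5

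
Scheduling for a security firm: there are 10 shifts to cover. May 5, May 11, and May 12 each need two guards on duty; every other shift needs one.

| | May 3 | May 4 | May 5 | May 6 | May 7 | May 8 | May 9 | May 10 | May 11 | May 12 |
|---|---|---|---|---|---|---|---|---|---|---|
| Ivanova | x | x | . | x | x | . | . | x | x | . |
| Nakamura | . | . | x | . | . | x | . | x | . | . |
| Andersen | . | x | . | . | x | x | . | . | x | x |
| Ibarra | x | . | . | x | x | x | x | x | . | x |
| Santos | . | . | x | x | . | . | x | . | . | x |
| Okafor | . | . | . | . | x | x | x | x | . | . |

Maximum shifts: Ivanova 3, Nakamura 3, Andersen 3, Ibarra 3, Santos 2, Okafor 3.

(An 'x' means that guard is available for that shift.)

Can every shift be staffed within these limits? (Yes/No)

Yes

May 5 can only be covered by Nakamura and Santos, so that assignment is forced.
May 11 can only be covered by Ivanova and Andersen, so that assignment is forced.
One valid schedule: May 3→Ivanova, May 4→Ivanova, May 5→Nakamura+Santos, May 6→Ibarra, May 7→Andersen, May 8→Nakamura, May 9→Ibarra, May 10→Nakamura, May 11→Ivanova+Andersen, May 12→Andersen+Ibarra.
Loads: Ivanova 3/3, Nakamura 3/3, Andersen 3/3, Ibarra 3/3, Santos 1/2, Okafor 0/3 — all within limits.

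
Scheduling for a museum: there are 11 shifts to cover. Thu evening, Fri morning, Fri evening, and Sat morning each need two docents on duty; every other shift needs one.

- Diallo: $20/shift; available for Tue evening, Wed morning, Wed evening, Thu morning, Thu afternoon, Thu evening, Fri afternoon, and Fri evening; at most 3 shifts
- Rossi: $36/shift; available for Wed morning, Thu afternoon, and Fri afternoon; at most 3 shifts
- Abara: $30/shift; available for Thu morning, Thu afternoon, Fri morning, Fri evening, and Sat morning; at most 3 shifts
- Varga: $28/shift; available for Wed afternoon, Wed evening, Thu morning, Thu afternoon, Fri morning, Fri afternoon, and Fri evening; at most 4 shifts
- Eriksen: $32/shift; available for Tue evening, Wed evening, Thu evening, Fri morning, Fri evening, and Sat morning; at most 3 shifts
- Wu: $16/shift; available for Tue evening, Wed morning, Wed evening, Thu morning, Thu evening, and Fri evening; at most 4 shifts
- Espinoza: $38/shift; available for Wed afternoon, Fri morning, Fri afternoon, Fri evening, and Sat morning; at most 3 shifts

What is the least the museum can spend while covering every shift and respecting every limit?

Picking the cheapest available docent for each shift independently would cost $324, but that ignores the shift limits.
An optimal schedule: Tue evening→Wu, Wed morning→Wu, Wed afternoon→Varga, Wed evening→Wu, Thu morning→Diallo, Thu afternoon→Diallo, Thu evening→Wu+Diallo, Fri morning→Varga+Abara, Fri afternoon→Varga, Fri evening→Varga+Abara, Sat morning→Abara+Eriksen.
Total: 16 + 16 + 28 + 16 + 20 + 20 + 16 + 20 + 28 + 30 + 28 + 28 + 30 + 30 + 32 = $358.

$358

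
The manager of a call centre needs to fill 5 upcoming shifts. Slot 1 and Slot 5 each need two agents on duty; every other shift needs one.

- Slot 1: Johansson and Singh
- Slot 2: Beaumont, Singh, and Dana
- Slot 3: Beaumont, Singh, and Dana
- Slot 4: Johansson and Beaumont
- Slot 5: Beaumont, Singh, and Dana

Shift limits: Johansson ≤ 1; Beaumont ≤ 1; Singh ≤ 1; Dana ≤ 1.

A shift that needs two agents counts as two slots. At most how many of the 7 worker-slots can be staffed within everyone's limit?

Total capacity across all agents is 1+1+1+1 = 4, and 7 slots are needed, so at most 4 can be filled.
An assignment achieving 4: Slot 1→Johansson+Singh, Slot 2→Dana, Slot 4→Beaumont.
Loads: Johansson 1/1, Beaumont 1/1, Singh 1/1, Dana 1/1.

4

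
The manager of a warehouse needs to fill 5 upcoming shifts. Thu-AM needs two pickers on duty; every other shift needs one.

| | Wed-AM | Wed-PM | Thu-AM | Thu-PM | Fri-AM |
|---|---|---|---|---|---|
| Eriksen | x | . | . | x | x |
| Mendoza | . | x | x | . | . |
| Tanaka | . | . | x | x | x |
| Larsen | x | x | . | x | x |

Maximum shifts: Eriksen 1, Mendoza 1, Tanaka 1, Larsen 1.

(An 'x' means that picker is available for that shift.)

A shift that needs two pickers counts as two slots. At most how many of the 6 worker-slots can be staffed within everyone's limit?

Total capacity across all pickers is 1+1+1+1 = 4, and 6 slots are needed, so at most 4 can be filled.
An assignment achieving 4: Wed-AM→Eriksen, Wed-PM→Mendoza, Thu-AM→Tanaka, Thu-PM→Larsen.
Loads: Eriksen 1/1, Mendoza 1/1, Tanaka 1/1, Larsen 1/1.

4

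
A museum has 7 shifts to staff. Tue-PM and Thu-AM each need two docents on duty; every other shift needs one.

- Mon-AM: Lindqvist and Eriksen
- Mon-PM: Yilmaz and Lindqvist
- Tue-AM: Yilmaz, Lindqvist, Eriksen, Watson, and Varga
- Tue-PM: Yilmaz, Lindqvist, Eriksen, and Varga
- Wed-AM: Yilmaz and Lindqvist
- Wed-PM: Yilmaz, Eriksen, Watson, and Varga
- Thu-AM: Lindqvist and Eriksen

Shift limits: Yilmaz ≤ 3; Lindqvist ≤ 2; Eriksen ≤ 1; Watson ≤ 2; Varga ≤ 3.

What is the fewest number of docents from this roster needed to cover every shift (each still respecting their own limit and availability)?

9 slots to fill and no one can take more than 3, so at least ⌈9/3⌉ = 3 docents are needed.
Any 3 docents together have capacity at most 3+3+2 = 8 < 9 slots, so 3 can never suffice.
Yilmaz, Lindqvist, Eriksen, and Varga alone can cover everything: Mon-AM→Lindqvist, Mon-PM→Yilmaz, Tue-AM→Varga, Tue-PM→Yilmaz+Varga, Wed-AM→Yilmaz, Wed-PM→Varga, Thu-AM→Lindqvist+Eriksen.

4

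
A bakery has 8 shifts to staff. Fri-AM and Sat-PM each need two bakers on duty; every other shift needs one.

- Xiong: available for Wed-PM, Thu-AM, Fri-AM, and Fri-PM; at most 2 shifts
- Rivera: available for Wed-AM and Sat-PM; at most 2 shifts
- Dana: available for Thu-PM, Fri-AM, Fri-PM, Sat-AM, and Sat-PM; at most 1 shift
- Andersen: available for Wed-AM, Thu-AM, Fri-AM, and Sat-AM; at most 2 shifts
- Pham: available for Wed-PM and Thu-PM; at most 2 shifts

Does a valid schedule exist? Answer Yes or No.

No

Shifts {Thu-AM, Fri-AM, Fri-PM, Sat-AM, Sat-PM} need 7 worker-slots in total, but the bakers available for any of those shifts (Xiong, Rivera, Dana, and Andersen) can supply at most 6 among them. So no valid schedule exists.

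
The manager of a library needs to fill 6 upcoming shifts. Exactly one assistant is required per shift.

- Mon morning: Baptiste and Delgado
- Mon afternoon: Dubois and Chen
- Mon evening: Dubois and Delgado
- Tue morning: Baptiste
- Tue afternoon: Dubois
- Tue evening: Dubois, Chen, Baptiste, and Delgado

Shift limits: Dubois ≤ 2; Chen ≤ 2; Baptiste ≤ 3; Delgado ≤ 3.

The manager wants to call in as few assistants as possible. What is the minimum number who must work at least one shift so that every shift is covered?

6 slots to fill and no one can take more than 3, so at least ⌈6/3⌉ = 2 assistants are needed.
Shifts {Mon afternoon, Mon evening, Tue morning, Tue afternoon} need 4 slots, but among the assistants available for them (Dubois, Chen, Baptiste, and Delgado) any 2 together supply at most 3. So 2 assistants are not enough.
Dubois, Chen, and Baptiste alone can cover everything: Mon morning→Baptiste, Mon afternoon→Chen, Mon evening→Dubois, Tue morning→Baptiste, Tue afternoon→Dubois, Tue evening→Chen.

3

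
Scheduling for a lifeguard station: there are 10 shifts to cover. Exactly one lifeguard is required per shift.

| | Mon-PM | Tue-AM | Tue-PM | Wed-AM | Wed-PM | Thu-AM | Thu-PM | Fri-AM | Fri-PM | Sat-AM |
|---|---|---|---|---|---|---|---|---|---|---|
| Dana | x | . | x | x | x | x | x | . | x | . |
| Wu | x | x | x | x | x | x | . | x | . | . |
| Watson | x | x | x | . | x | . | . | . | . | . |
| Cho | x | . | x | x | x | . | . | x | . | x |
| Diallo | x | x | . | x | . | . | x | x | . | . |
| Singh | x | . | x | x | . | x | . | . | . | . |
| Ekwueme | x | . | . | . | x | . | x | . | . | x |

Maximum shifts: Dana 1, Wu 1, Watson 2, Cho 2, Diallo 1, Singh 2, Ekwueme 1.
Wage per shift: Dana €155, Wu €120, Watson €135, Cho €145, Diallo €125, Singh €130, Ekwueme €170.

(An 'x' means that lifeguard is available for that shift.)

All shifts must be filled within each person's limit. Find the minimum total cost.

Fri-PM can only be covered by Dana, so that assignment is forced.
Picking the cheapest available lifeguard for each shift independently would cost €1265, but that ignores the shift limits.
An optimal schedule: Mon-PM→Ekwueme, Tue-AM→Wu, Tue-PM→Watson, Wed-AM→Singh, Wed-PM→Watson, Thu-AM→Singh, Thu-PM→Diallo, Fri-AM→Cho, Fri-PM→Dana, Sat-AM→Cho.
Total: 170 + 120 + 135 + 130 + 135 + 130 + 125 + 145 + 155 + 145 = €1390.

€1390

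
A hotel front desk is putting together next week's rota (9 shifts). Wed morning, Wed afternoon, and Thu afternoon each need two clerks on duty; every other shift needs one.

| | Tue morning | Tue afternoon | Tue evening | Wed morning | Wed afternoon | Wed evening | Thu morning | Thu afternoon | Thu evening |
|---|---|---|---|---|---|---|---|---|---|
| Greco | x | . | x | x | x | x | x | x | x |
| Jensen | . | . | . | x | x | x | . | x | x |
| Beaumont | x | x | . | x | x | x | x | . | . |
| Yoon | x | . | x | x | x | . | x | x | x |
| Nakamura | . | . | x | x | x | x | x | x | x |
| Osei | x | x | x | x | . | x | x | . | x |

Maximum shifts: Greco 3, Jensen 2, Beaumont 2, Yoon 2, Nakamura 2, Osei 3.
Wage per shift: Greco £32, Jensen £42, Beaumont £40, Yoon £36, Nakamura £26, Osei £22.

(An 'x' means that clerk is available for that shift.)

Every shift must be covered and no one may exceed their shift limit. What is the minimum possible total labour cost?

£366

Picking the cheapest available clerk for each shift independently would cost £296, but that ignores the shift limits.
An optimal schedule: Tue morning→Osei, Tue afternoon→Osei, Tue evening→Osei, Wed morning→Yoon+Beaumont, Wed afternoon→Greco+Beaumont, Wed evening→Nakamura, Thu morning→Nakamura, Thu afternoon→Greco+Yoon, Thu evening→Greco.
Total: 22 + 22 + 22 + 36 + 40 + 32 + 40 + 26 + 26 + 32 + 36 + 32 = £366.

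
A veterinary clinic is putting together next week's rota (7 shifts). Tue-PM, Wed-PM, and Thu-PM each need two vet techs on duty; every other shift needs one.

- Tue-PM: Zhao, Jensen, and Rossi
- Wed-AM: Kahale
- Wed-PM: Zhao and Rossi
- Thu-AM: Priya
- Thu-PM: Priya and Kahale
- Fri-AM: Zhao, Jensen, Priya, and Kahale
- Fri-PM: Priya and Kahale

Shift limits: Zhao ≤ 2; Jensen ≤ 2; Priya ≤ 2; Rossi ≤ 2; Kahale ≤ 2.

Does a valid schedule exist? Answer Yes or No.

Total capacity is 10 and 10 slots are needed, so capacity alone doesn't rule it out.
Shifts {Wed-AM, Thu-AM, Thu-PM, Fri-PM} need 5 worker-slots in total, but the vet techs available for any of those shifts (Priya and Kahale) can supply at most 4 among them. So no valid schedule exists.

No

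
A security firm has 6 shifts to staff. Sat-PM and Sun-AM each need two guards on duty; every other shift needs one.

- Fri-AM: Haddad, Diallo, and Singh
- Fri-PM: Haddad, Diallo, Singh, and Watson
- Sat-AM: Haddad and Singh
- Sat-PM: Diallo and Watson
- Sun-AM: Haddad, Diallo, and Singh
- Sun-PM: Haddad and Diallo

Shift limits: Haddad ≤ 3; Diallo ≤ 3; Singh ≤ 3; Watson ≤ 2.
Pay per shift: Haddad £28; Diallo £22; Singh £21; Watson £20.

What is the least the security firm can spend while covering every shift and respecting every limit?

£169

Sat-PM can only be covered by Diallo and Watson, so that assignment is forced.
Picking the cheapest available guard for each shift independently would cost £169, and that bound is achievable.
An optimal schedule: Fri-AM→Singh, Fri-PM→Watson, Sat-AM→Singh, Sat-PM→Watson+Diallo, Sun-AM→Singh+Diallo, Sun-PM→Diallo.
Total: 21 + 20 + 21 + 20 + 22 + 21 + 22 + 22 = £169.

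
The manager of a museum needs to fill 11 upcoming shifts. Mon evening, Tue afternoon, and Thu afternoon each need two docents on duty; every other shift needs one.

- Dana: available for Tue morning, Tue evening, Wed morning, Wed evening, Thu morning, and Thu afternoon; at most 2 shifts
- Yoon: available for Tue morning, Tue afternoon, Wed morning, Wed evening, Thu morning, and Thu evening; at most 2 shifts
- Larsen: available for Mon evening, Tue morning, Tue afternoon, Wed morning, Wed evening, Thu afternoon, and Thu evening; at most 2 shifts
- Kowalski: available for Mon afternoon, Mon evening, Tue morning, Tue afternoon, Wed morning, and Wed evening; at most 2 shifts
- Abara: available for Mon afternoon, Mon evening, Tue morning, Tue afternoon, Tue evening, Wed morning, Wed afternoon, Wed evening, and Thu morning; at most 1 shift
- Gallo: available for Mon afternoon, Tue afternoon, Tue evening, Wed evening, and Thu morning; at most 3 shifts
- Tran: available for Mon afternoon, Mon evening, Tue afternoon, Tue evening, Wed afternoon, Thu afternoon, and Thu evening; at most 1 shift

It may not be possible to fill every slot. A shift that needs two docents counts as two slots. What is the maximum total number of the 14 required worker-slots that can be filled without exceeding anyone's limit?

13

Total capacity across all docents is 2+2+2+2+1+3+1 = 13, and 14 slots are needed, so at most 13 can be filled.
An assignment achieving 13: Mon afternoon→Kowalski, Mon evening→Larsen+Kowalski, Tue morning→Yoon, Tue afternoon→Gallo+Tran, Tue evening→Dana, Wed afternoon→Abara, Wed evening→Gallo, Thu morning→Gallo, Thu afternoon→Dana+Larsen, Thu evening→Yoon.
Loads: Dana 2/2, Yoon 2/2, Larsen 2/2, Kowalski 2/2, Abara 1/1, Gallo 3/3, Tran 1/1.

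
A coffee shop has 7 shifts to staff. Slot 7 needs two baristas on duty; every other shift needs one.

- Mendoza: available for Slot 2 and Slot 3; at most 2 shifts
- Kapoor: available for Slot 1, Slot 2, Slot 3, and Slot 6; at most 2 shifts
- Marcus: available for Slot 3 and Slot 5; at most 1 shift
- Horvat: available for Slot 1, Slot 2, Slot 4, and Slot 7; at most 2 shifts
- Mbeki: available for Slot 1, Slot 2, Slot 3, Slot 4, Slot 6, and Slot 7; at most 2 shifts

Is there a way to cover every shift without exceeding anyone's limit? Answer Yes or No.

Slot 5 can only be covered by Marcus, so that assignment is forced.
Slot 7 can only be covered by Horvat and Mbeki, so that assignment is forced.
One valid schedule: Slot 1→Kapoor, Slot 2→Mendoza, Slot 3→Mendoza, Slot 4→Horvat, Slot 5→Marcus, Slot 6→Kapoor, Slot 7→Horvat+Mbeki.
Loads: Mendoza 2/2, Kapoor 2/2, Marcus 1/1, Horvat 2/2, Mbeki 1/2 — all within limits.

Yes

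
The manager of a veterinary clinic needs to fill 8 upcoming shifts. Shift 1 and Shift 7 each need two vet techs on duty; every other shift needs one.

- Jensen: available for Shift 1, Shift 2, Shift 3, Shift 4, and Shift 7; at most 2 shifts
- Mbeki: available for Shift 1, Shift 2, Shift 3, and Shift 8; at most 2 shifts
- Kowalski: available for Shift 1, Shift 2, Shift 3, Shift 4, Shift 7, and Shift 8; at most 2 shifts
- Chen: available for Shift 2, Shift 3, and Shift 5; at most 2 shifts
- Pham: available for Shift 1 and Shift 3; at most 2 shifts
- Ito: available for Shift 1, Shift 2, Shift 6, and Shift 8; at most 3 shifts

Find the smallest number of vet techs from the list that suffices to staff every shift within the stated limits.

5

10 slots to fill and no one can take more than 3, so at least ⌈10/3⌉ = 4 vet techs are needed.
Any 4 vet techs together have capacity at most 3+2+2+2 = 9 < 10 slots, so 4 can never suffice.
Jensen, Mbeki, Kowalski, Chen, and Ito alone can cover everything: Shift 1→Kowalski+Ito, Shift 2→Chen, Shift 3→Mbeki, Shift 4→Jensen, Shift 5→Chen, Shift 6→Ito, Shift 7→Jensen+Kowalski, Shift 8→Mbeki.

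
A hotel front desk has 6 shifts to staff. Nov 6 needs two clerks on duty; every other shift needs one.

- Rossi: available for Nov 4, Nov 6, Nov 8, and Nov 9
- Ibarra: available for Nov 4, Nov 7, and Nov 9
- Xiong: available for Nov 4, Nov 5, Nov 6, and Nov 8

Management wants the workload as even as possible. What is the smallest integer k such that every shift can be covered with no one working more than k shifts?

With 3 clerks and 7 worker-slots to fill, someone must work at least ⌈7/3⌉ = 3 shifts, so k ≥ 3.
k = 3 works: Nov 4→Ibarra, Nov 5→Xiong, Nov 6→Rossi+Xiong, Nov 7→Ibarra, Nov 8→Rossi, Nov 9→Rossi.
Loads: Rossi 3, Ibarra 2, Xiong 2 — all ≤ 3.

3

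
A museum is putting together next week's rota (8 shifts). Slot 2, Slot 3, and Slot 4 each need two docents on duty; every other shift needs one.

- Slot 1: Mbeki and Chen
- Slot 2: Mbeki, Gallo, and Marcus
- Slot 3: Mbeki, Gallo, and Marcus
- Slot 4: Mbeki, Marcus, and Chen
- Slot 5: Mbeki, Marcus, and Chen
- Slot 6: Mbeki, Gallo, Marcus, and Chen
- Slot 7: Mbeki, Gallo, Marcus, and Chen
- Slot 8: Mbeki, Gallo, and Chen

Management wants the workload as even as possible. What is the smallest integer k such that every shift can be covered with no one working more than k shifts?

With 4 docents and 11 worker-slots to fill, someone must work at least ⌈11/4⌉ = 3 shifts, so k ≥ 3.
k = 3 works: Slot 1→Mbeki, Slot 2→Mbeki+Gallo, Slot 3→Mbeki+Gallo, Slot 4→Marcus+Chen, Slot 5→Marcus, Slot 6→Marcus, Slot 7→Chen, Slot 8→Gallo.
Loads: Mbeki 3, Gallo 3, Marcus 3, Chen 2 — all ≤ 3.

3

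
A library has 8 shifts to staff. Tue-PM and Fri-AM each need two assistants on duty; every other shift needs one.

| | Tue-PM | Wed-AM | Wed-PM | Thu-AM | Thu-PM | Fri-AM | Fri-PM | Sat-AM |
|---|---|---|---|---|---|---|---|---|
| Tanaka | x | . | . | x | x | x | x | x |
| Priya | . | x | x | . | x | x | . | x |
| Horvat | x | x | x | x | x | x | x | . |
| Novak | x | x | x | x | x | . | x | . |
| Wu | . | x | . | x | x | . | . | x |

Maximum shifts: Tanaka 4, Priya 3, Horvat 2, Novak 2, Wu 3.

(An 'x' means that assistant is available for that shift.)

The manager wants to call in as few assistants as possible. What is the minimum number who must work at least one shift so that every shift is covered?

4

10 slots to fill and no one can take more than 4, so at least ⌈10/4⌉ = 3 assistants are needed.
No set of 3 assistants can cover every shift (each such set leaves at least one shift with no one available or exceeds a cap).
Tanaka, Priya, Horvat, and Novak alone can cover everything: Tue-PM→Tanaka+Horvat, Wed-AM→Priya, Wed-PM→Priya, Thu-AM→Tanaka, Thu-PM→Novak, Fri-AM→Tanaka+Priya, Fri-PM→Horvat, Sat-AM→Tanaka.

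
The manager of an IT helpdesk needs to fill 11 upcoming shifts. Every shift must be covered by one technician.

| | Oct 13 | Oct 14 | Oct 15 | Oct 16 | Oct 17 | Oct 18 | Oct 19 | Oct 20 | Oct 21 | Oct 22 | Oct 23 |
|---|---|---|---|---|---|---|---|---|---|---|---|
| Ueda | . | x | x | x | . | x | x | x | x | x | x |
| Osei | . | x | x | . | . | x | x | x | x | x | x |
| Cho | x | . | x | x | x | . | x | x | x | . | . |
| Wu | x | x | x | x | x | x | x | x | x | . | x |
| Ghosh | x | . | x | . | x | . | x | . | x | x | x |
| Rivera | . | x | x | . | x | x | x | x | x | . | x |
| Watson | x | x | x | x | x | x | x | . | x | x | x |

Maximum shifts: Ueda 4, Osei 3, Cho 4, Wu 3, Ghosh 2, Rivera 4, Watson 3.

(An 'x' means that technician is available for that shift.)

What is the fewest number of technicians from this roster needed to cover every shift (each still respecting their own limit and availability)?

11 slots to fill and no one can take more than 4, so at least ⌈11/4⌉ = 3 technicians are needed.
Ueda, Osei, and Cho alone can cover everything: Oct 13→Cho, Oct 14→Ueda, Oct 15→Osei, Oct 16→Ueda, Oct 17→Cho, Oct 18→Ueda, Oct 19→Osei, Oct 20→Cho, Oct 21→Cho, Oct 22→Ueda, Oct 23→Osei.

3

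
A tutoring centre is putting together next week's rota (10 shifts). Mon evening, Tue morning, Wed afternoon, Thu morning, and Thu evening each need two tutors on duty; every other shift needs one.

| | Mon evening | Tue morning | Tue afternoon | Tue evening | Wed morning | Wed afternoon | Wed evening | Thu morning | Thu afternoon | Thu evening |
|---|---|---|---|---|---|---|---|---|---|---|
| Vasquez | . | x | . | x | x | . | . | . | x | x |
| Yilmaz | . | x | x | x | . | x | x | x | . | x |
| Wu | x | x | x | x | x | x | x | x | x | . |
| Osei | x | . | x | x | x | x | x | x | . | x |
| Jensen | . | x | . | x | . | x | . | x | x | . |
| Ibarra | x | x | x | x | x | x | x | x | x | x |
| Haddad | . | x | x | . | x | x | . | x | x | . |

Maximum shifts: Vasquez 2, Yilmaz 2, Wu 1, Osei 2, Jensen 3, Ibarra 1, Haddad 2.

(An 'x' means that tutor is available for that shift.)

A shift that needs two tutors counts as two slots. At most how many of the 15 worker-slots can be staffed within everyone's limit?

Total capacity across all tutors is 2+2+1+2+3+1+2 = 13, and 15 slots are needed, so at most 13 can be filled.
An assignment achieving 13: Mon evening→Wu+Osei, Tue morning→Jensen+Ibarra, Tue afternoon→Osei, Tue evening→Jensen, Wed morning→Vasquez, Wed afternoon→Haddad, Wed evening→Yilmaz, Thu morning→Haddad, Thu afternoon→Jensen, Thu evening→Vasquez+Yilmaz.
Loads: Vasquez 2/2, Yilmaz 2/2, Wu 1/1, Osei 2/2, Jensen 3/3, Ibarra 1/1, Haddad 2/2.

13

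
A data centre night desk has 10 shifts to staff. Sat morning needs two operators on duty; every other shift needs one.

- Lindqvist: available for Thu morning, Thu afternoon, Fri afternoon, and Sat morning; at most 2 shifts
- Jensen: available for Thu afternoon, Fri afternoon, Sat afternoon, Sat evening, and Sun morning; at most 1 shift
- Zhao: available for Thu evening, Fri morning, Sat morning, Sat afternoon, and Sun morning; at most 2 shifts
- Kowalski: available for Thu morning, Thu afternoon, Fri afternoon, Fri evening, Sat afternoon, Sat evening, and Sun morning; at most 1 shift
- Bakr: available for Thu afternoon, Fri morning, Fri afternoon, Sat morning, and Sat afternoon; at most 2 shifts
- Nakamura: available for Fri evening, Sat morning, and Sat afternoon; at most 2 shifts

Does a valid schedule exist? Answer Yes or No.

Total capacity is 2+1+2+1+2+2 = 10 but 11 worker-slots are needed — infeasible.

No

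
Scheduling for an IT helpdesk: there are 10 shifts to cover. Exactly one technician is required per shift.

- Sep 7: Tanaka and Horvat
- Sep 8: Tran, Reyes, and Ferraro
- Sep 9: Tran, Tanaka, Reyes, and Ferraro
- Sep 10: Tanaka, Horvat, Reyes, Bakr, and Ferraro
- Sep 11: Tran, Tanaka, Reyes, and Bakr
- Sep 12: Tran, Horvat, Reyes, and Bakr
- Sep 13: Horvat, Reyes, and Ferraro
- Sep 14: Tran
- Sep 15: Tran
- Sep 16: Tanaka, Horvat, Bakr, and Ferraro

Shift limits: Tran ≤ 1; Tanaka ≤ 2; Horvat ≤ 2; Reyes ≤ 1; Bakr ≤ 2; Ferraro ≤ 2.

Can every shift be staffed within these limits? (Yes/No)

Total capacity is 10 and 10 slots are needed, so capacity alone doesn't rule it out.
Shifts {Sep 14, Sep 15} need 2 worker-slots in total, but the technicians available for any of those shifts (Tran) can supply at most 1 among them. So no valid schedule exists.

No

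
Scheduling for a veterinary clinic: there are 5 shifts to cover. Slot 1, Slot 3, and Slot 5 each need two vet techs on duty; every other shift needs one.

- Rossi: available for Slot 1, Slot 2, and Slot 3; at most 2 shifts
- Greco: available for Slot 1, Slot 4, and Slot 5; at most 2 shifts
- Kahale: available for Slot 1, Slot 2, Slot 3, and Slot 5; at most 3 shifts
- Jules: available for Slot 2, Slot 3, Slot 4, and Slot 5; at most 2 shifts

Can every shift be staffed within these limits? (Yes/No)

One valid schedule: Slot 1→Rossi+Greco, Slot 2→Rossi, Slot 3→Kahale+Jules, Slot 4→Greco, Slot 5→Kahale+Jules.
Loads: Rossi 2/2, Greco 2/2, Kahale 2/3, Jules 2/2 — all within limits.

Yes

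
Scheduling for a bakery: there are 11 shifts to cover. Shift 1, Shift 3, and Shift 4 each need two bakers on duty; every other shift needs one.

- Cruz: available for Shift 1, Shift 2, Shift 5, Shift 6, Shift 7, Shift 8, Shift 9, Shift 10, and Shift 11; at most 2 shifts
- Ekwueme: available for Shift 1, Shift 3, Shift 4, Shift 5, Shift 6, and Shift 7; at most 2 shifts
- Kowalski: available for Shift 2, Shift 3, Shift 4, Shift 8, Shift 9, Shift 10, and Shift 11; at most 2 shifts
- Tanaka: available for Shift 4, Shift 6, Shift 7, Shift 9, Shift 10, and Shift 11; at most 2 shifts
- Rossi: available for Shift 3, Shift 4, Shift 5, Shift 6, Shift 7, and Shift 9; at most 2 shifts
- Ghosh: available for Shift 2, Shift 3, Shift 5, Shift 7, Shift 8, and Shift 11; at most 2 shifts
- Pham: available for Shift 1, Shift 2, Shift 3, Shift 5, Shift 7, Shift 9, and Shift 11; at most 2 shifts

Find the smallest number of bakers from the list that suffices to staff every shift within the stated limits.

7

14 slots to fill and no one can take more than 2, so at least ⌈14/2⌉ = 7 bakers are needed.
Cruz, Ekwueme, Kowalski, Tanaka, Rossi, Ghosh, and Pham alone can cover everything: Shift 1→Cruz+Ekwueme, Shift 2→Kowalski, Shift 3→Ghosh+Pham, Shift 4→Tanaka+Rossi, Shift 5→Rossi, Shift 6→Ekwueme, Shift 7→Pham, Shift 8→Cruz, Shift 9→Tanaka, Shift 10→Kowalski, Shift 11→Ghosh.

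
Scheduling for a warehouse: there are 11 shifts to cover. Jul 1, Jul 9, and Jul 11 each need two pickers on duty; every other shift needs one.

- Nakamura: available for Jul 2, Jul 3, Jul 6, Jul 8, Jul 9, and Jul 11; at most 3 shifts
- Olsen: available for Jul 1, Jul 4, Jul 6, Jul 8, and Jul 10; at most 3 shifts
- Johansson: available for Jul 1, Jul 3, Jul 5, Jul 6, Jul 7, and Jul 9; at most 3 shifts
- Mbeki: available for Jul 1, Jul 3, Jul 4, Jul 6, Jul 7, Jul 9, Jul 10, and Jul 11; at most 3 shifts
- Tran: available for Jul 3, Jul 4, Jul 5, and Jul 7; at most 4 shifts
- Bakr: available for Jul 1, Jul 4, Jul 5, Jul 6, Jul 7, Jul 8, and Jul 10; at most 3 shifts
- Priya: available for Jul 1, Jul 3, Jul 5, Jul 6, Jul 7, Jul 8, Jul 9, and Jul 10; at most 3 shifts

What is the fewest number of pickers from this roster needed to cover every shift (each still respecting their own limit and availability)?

14 slots to fill and no one can take more than 4, so at least ⌈14/4⌉ = 4 pickers are needed.
Any 4 pickers together have capacity at most 4+3+3+3 = 13 < 14 slots, so 4 can never suffice.
Nakamura, Olsen, Johansson, Mbeki, and Tran alone can cover everything: Jul 1→Olsen+Johansson, Jul 2→Nakamura, Jul 3→Tran, Jul 4→Olsen, Jul 5→Johansson, Jul 6→Mbeki, Jul 7→Tran, Jul 8→Nakamura, Jul 9→Johansson+Mbeki, Jul 10→Olsen, Jul 11→Nakamura+Mbeki.

5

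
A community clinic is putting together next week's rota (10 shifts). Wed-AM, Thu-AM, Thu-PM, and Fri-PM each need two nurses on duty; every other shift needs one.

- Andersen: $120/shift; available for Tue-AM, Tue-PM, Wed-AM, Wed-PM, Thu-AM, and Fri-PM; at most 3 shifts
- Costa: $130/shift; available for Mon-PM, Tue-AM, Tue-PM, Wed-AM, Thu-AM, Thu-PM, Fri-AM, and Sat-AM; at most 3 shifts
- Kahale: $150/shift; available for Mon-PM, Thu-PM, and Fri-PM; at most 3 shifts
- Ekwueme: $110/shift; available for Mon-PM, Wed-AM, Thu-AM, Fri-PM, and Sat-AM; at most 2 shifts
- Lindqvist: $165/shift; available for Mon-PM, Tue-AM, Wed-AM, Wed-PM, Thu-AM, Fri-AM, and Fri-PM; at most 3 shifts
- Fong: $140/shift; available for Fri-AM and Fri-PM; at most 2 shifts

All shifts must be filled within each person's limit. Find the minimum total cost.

$1865

Thu-PM can only be covered by Costa and Kahale, so that assignment is forced.
Picking the cheapest available nurse for each shift independently would cost $1680, but that ignores the shift limits.
An optimal schedule: Mon-PM→Kahale, Tue-AM→Andersen, Tue-PM→Andersen, Wed-AM→Ekwueme+Costa, Wed-PM→Andersen, Thu-AM→Costa+Lindqvist, Thu-PM→Costa+Kahale, Fri-AM→Fong, Fri-PM→Fong+Kahale, Sat-AM→Ekwueme.
Total: 150 + 120 + 120 + 110 + 130 + 120 + 130 + 165 + 130 + 150 + 140 + 140 + 150 + 110 = $1865.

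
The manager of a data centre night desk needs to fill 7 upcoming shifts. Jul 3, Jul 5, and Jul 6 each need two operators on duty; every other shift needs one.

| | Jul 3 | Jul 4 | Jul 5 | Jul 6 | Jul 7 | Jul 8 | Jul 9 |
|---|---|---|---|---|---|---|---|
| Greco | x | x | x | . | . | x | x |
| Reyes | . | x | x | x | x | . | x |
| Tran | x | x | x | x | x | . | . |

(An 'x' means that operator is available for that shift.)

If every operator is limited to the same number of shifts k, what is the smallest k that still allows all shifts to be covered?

With 3 operators and 10 worker-slots to fill, someone must work at least ⌈10/3⌉ = 4 shifts, so k ≥ 4.
k = 4 works: Jul 3→Greco+Tran, Jul 4→Greco, Jul 5→Reyes+Tran, Jul 6→Reyes+Tran, Jul 7→Reyes, Jul 8→Greco, Jul 9→Greco.
Loads: Greco 4, Reyes 3, Tran 3 — all ≤ 4.

4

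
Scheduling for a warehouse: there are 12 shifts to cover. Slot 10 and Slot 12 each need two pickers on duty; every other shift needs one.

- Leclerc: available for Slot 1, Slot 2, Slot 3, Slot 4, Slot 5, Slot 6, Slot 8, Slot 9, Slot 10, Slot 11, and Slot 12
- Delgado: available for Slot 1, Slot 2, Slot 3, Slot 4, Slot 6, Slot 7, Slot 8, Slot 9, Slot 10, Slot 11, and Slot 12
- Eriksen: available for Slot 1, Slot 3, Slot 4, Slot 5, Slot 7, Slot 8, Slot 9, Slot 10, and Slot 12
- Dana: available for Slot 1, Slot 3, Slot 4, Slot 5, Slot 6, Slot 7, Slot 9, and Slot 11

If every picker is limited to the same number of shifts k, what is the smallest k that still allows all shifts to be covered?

4

With 4 pickers and 14 worker-slots to fill, someone must work at least ⌈14/4⌉ = 4 shifts, so k ≥ 4.
k = 4 works: Slot 1→Eriksen, Slot 2→Leclerc, Slot 3→Eriksen, Slot 4→Dana, Slot 5→Leclerc, Slot 6→Leclerc, Slot 7→Delgado, Slot 8→Leclerc, Slot 9→Dana, Slot 10→Delgado+Eriksen, Slot 11→Delgado, Slot 12→Delgado+Eriksen.
Loads: Leclerc 4, Delgado 4, Eriksen 4, Dana 2 — all ≤ 4.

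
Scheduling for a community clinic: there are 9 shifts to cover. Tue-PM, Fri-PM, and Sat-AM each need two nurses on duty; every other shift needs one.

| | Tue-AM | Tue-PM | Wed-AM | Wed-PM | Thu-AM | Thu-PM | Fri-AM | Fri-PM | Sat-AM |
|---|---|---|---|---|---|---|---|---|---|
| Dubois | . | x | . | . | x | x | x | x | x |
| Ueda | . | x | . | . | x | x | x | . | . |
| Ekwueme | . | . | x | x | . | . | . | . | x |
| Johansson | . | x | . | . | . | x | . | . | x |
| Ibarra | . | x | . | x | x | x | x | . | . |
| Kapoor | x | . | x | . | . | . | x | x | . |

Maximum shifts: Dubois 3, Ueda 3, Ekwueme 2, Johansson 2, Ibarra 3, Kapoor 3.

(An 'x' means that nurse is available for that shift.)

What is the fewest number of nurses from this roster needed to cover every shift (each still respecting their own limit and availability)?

5

12 slots to fill and no one can take more than 3, so at least ⌈12/3⌉ = 4 nurses are needed.
No set of 4 nurses can cover every shift (each such set leaves at least one shift with no one available or exceeds a cap).
Dubois, Ueda, Ekwueme, Johansson, and Kapoor alone can cover everything: Tue-AM→Kapoor, Tue-PM→Ueda+Johansson, Wed-AM→Ekwueme, Wed-PM→Ekwueme, Thu-AM→Dubois, Thu-PM→Ueda, Fri-AM→Ueda, Fri-PM→Dubois+Kapoor, Sat-AM→Dubois+Johansson.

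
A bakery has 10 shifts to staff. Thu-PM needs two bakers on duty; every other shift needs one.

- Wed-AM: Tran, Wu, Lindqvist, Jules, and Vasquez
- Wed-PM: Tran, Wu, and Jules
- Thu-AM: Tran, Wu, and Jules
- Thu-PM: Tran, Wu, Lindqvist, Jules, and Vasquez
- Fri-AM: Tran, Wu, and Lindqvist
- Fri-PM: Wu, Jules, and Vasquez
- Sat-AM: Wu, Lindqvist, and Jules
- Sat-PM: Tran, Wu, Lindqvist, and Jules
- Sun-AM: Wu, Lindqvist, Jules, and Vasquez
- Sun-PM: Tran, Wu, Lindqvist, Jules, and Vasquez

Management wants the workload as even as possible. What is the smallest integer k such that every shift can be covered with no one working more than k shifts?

3

With 5 bakers and 11 worker-slots to fill, someone must work at least ⌈11/5⌉ = 3 shifts, so k ≥ 3.
k = 3 works: Wed-AM→Lindqvist, Wed-PM→Tran, Thu-AM→Tran, Thu-PM→Jules+Vasquez, Fri-AM→Tran, Fri-PM→Wu, Sat-AM→Wu, Sat-PM→Wu, Sun-AM→Lindqvist, Sun-PM→Lindqvist.
Loads: Tran 3, Wu 3, Lindqvist 3, Jules 1, Vasquez 1 — all ≤ 3.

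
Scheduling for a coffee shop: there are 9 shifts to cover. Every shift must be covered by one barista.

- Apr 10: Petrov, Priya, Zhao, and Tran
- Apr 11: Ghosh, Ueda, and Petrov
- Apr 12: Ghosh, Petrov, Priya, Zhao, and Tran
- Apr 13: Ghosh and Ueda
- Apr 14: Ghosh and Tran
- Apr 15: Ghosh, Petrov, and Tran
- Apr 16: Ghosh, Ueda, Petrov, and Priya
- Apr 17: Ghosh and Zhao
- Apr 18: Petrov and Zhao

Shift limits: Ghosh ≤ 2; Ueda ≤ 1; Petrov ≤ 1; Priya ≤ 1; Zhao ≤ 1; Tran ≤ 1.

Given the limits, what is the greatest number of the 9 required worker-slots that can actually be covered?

Total capacity across all baristas is 2+1+1+1+1+1 = 7, and 9 slots are needed, so at most 7 can be filled.
An assignment achieving 7: Apr 10→Priya, Apr 11→Ueda, Apr 13→Ghosh, Apr 14→Ghosh, Apr 15→Tran, Apr 17→Zhao, Apr 18→Petrov.
Loads: Ghosh 2/2, Ueda 1/1, Petrov 1/1, Priya 1/1, Zhao 1/1, Tran 1/1.

7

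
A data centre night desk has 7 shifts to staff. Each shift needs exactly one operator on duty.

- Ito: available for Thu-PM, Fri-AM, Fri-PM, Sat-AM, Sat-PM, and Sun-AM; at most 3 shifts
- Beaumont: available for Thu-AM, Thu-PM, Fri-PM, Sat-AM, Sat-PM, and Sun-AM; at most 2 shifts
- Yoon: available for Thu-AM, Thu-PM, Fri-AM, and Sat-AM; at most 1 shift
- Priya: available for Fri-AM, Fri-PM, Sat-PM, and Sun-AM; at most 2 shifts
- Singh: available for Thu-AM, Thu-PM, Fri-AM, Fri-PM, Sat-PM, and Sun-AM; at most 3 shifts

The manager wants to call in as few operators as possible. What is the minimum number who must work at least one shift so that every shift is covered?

3

7 slots to fill and no one can take more than 3, so at least ⌈7/3⌉ = 3 operators are needed.
Ito, Beaumont, and Priya alone can cover everything: Thu-AM→Beaumont, Thu-PM→Ito, Fri-AM→Ito, Fri-PM→Beaumont, Sat-AM→Ito, Sat-PM→Priya, Sun-AM→Priya.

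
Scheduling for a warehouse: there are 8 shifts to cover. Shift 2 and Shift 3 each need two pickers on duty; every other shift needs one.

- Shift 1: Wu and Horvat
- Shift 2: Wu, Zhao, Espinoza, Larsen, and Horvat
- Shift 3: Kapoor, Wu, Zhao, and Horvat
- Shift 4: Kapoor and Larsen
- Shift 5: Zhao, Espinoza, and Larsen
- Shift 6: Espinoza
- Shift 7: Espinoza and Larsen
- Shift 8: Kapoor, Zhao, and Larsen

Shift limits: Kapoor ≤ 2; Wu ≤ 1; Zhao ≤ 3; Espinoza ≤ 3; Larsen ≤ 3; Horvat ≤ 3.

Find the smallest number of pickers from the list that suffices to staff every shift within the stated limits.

10 slots to fill and no one can take more than 3, so at least ⌈10/3⌉ = 4 pickers are needed.
Kapoor, Zhao, Espinoza, and Horvat alone can cover everything: Shift 1→Horvat, Shift 2→Zhao+Espinoza, Shift 3→Zhao+Horvat, Shift 4→Kapoor, Shift 5→Zhao, Shift 6→Espinoza, Shift 7→Espinoza, Shift 8→Kapoor.

4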